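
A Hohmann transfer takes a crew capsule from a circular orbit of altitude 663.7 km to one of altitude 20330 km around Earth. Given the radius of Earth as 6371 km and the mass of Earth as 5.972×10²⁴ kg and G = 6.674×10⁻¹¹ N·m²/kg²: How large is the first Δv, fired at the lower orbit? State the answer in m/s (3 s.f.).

Δv ≈ 1940 m/s

μ = GM = 6.674×10⁻¹¹ × 5.972×10²⁴ = 3.986×10¹⁴ m³/s².
r₁ = 6371 + 663.7 = 7034.7 km = 7.0347×10⁶ m.
r₂ = 6371 + 20330 = 26701 km = 2.6701×10⁷ m.
Transfer ellipse a_t = (r₁ + r₂)/2 = 1.687×10⁷ m.
At r₁: circular v_c1 = √(μ/r₁) = 7527 m/s; transfer-perigee v_p = √[μ(2/r₁ − 1/a_t)] = 9470 m/s.
Δv₁ = v_p − v_c1 = 1943 m/s.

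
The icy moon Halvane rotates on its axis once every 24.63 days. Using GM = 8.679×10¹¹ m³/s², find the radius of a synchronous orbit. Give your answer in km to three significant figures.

T = 24.63 days = 2.128×10⁶ s.
A synchronous orbit has period T, so by Kepler's third law a = (μT²/4π²)^(1/3).
μT²/4π² = 8.679×10¹¹ × (2.128×10⁶)² / 39.48 = 9.956×10²² m³.
a = 4.635×10⁷ m = 46347 km.

r_sync ≈ 46300 km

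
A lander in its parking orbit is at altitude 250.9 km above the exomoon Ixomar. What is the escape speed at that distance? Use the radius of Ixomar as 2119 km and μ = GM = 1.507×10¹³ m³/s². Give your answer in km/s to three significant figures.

r = 2119 + 250.9 = 2369.9 km = 2.3699×10⁶ m.
Escape speed v_esc = √(2μ/r) = √(2 × 1.507×10¹³ / 2.370×10⁶) = √(1.272×10⁷) = 3566 m/s.
= 3.566 km/s.

v_esc ≈ 3.57 km/s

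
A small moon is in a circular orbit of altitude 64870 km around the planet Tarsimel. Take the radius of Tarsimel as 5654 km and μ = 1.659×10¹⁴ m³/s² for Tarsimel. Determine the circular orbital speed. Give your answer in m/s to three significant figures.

r = 5654 + 64870 = 70524 km = 7.0524×10⁷ m.
For a circular orbit v = √(μ/r) = √(1.659×10¹⁴ / 7.052×10⁷) = √(2.352×10⁶) = 1534 m/s.

v ≈ 1530 m/s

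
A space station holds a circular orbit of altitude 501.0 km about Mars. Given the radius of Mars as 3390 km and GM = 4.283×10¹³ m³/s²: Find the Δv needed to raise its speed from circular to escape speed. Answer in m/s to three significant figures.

Δv ≈ 1370 m/s

r = 3390 + 501.0 = 3891.0 km = 3.8910×10⁶ m.
Circular speed v_c = √(μ/r) = 3318 m/s.
Escape speed v_esc = √(2μ/r) = √2 × v_c = 4692 m/s.
Δv = v_esc − v_c = 1374 m/s.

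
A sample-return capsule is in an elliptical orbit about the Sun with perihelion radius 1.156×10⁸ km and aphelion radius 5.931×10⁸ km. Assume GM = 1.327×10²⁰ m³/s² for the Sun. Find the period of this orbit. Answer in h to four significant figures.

T ≈ 31960 h

Semi-major axis a = (r_p + r_a)/2 = (1.1560×10⁸ + 5.9310×10⁸)/2 = 3.5435×10⁸ km = 3.544×10¹¹ m.
By Kepler's third law T = 2π√(a³/μ) = 2π × 1.831×10⁷ = 1.151×10⁸ s.
= 31960 h.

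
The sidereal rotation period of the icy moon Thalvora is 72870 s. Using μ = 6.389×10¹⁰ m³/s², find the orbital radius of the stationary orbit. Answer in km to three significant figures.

A synchronous orbit has period T, so by Kepler's third law a = (μT²/4π²)^(1/3).
μT²/4π² = 6.389×10¹⁰ × (7.287×10⁴)² / 39.48 = 8.594×10¹⁸ m³.
a = 2.048×10⁶ m = 2048.3 km.

r_sync ≈ 2050 km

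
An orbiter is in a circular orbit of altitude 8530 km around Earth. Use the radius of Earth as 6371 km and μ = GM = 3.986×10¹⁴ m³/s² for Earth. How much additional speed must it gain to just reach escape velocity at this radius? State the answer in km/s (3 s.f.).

Δv ≈ 2.14 km/s

r = 6371 + 8530 = 14901 km = 1.4901×10⁷ m.
Circular speed v_c = √(μ/r) = 5172 m/s.
Escape speed v_esc = √(2μ/r) = √2 × v_c = 7314 m/s.
Δv = v_esc − v_c = 2142 m/s = 2.142 km/s.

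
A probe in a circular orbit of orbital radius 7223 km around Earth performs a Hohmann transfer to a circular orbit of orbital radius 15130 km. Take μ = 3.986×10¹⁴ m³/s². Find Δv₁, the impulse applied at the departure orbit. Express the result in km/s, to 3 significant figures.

r₁ = 7223 km = 7.223×10⁶ m.
r₂ = 15130 km = 1.513×10⁷ m.
Transfer ellipse a_t = (r₁ + r₂)/2 = 1.118×10⁷ m.
At r₁: circular v_c1 = √(μ/r₁) = 7429 m/s; transfer-perigee v_p = √[μ(2/r₁ − 1/a_t)] = 8643 m/s.
Δv₁ = v_p − v_c1 = 1215 m/s.
= 1.215 km/s.

Δv ≈ 1.21 km/s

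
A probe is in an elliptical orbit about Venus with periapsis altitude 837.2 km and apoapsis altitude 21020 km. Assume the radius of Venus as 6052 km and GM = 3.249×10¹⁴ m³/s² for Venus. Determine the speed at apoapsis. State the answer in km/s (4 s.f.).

v ≈ 2.207 km/s

r_p = 6052 + 837.2 = 6889.2 km = 6.8892×10⁶ m.
r_a = 6052 + 21020 = 27072 km = 2.7072×10⁷ m.
Semi-major axis a = (r_p + r_a)/2 = 16981 km = 1.698×10⁷ m.
Vis-viva: v² = μ(2/r − 1/a) = 3.249×10¹⁴ × (7.388×10⁻⁸ − 5.889×10⁻⁸) = 4.869×10⁶ m²/s².
v = 2207 m/s = 2.207 km/s.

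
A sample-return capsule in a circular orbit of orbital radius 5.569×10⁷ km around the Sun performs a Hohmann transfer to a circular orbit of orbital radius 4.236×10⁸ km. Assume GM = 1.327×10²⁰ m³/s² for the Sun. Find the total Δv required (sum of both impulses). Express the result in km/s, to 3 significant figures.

Δv_total ≈ 25.3 km/s

r₁ = 5.569×10⁷ km = 5.569×10¹⁰ m.
r₂ = 4.236×10⁸ km = 4.236×10¹¹ m.
Transfer ellipse a_t = (r₁ + r₂)/2 = 2.396×10¹¹ m.
At r₁: circular v_c1 = √(μ/r₁) = 48810 m/s; transfer-perihelion v_p = √[μ(2/r₁ − 1/a_t)] = 64900 m/s.
Δv₁ = v_p − v_c1 = 16090 m/s.
At r₂: circular v_c2 = √(μ/r₂) = 17700 m/s; transfer-aphelion v_a = √[μ(2/r₂ − 1/a_t)] = 8532 m/s.
Δv₂ = v_c2 − v_a = 9167 m/s.
Total Δv = Δv₁ + Δv₂ = 25250 m/s = 25.25 km/s.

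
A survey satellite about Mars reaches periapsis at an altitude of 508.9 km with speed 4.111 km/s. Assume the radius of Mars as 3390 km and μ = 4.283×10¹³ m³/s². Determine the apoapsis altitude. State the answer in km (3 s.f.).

apoapsis altitude ≈ 9610 km

r_p = 3390 + 508.9 = 3898.9 km = 3.899×10⁶ m.
Specific energy ε = v²/2 − μ/r = -2.535×10⁶ J/kg, so a = −μ/(2ε) = 8.448×10⁶ m.
The apsides satisfy r_p + r_a = 2a, so the apoapsis radius is 2a − r_p = 1.300×10⁷ m = 12997 km.
Apoapsis altitude = 12997 − 3390 = 9606.6 km.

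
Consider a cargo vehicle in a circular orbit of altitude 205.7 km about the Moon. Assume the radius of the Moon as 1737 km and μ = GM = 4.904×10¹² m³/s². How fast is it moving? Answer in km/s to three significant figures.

v ≈ 1.59 km/s

r = 1737 + 205.7 = 1942.7 km = 1.9427×10⁶ m.
For a circular orbit v = √(μ/r) = √(4.904×10¹² / 1.943×10⁶) = √(2.524×10⁶) = 1589 m/s.
That is 1.589 km/s.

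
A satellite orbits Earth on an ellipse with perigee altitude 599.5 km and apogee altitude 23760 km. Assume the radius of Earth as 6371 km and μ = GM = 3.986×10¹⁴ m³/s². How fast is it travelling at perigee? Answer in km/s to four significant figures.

v ≈ 9.637 km/s

r_p = 6371 + 599.5 = 6970.5 km = 6.9705×10⁶ m.
r_a = 6371 + 23760 = 30131 km = 3.0131×10⁷ m.
Semi-major axis a = (r_p + r_a)/2 = 18551 km = 1.855×10⁷ m.
Vis-viva: v² = μ(2/r − 1/a) = 3.986×10¹⁴ × (2.869×10⁻⁷ − 5.391×10⁻⁸) = 9.288×10⁷ m²/s².
v = 9637 m/s = 9.637 km/s.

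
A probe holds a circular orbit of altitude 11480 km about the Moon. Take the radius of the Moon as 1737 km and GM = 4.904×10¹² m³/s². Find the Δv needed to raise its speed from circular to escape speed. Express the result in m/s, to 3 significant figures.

Δv ≈ 252 m/s

r = 1737 + 11480 = 13217 km = 1.3217×10⁷ m.
Circular speed v_c = √(μ/r) = 609.1 m/s.
Escape speed v_esc = √(2μ/r) = √2 × v_c = 861.4 m/s.
Δv = v_esc − v_c = 252.3 m/s.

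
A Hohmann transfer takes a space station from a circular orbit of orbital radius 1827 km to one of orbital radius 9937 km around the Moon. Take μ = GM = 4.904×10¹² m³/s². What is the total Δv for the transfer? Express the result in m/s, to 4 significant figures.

r₁ = 1827 km = 1.827×10⁶ m.
r₂ = 9937 km = 9.937×10⁶ m.
Transfer ellipse a_t = (r₁ + r₂)/2 = 5.882×10⁶ m.
At r₁: circular v_c1 = √(μ/r₁) = 1638 m/s; transfer-perilune v_p = √[μ(2/r₁ − 1/a_t)] = 2129 m/s.
Δv₁ = v_p − v_c1 = 491.1 m/s.
At r₂: circular v_c2 = √(μ/r₂) = 702.5 m/s; transfer-apolune v_a = √[μ(2/r₂ − 1/a_t)] = 391.5 m/s.
Δv₂ = v_c2 − v_a = 311.0 m/s.
Total Δv = Δv₁ + Δv₂ = 802.1 m/s.

Δv_total ≈ 802.1 m/s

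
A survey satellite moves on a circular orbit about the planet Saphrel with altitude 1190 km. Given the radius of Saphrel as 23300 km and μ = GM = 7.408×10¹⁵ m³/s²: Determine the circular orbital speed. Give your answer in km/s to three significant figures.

v ≈ 17.4 km/s

r = 23300 + 1190 = 24490 km = 2.4490×10⁷ m.
For a circular orbit v = √(μ/r) = √(7.408×10¹⁵ / 2.449×10⁷) = √(3.025×10⁸) = 17390 m/s.
That is 17.39 km/s.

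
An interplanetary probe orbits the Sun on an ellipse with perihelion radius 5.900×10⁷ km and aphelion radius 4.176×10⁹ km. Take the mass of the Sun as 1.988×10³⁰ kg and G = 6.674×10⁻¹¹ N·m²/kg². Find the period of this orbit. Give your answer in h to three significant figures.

μ = GM = 6.674×10⁻¹¹ × 1.988×10³⁰ = 1.327×10²⁰ m³/s².
Semi-major axis a = (r_p + r_a)/2 = (5.9000×10⁷ + 4.1760×10⁹)/2 = 2.1175×10⁹ km = 2.118×10¹² m.
By Kepler's third law T = 2π√(a³/μ) = 2π × 2.675×10⁸ = 1.681×10⁹ s.
= 4.669×10⁵ h.

T ≈ 467000 h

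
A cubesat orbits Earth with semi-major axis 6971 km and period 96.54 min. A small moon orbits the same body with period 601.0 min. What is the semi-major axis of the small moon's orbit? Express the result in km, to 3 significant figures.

a₂ ≈ 23600 km

Kepler's third law: a³ ∝ T², so a₂ = a₁ (T₂/T₁)^(2/3).
T₂/T₁ = 6.225, (T₂/T₁)^(2/3) = 3.384.
a₂ = 6971 × 3.384 = 23590 km.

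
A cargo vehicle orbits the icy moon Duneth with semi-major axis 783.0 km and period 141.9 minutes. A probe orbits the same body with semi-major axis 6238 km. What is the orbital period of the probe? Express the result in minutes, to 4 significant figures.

Kepler's third law: T² ∝ a³, so T₂ = T₁ (a₂/a₁)^(3/2).
a₂/a₁ = 7.967, (a₂/a₁)^(3/2) = 22.49.
T₂ = 141.9 × 22.49 = 3191 minutes.

T₂ ≈ 3191 minutes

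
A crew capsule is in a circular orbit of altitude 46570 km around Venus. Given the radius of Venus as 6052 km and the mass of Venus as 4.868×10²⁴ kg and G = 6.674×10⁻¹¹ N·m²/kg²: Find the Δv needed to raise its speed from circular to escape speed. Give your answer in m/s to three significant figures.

μ = GM = 6.674×10⁻¹¹ × 4.868×10²⁴ = 3.249×10¹⁴ m³/s².
r = 6052 + 46570 = 52622 km = 5.2622×10⁷ m.
Circular speed v_c = √(μ/r) = 2485 m/s.
Escape speed v_esc = √(2μ/r) = √2 × v_c = 3514 m/s.
Δv = v_esc − v_c = 1029 m/s.

Δv ≈ 1030 m/s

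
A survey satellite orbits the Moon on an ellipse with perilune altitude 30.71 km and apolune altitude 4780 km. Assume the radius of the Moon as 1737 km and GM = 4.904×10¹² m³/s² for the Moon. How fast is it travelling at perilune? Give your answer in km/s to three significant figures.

r_p = 1737 + 30.71 = 1767.7 km = 1.7677×10⁶ m.
r_a = 1737 + 4780 = 6517.0 km = 6.5170×10⁶ m.
Semi-major axis a = (r_p + r_a)/2 = 4142.4 km = 4.142×10⁶ m.
Vis-viva: v² = μ(2/r − 1/a) = 4.904×10¹² × (1.131×10⁻⁶ − 2.414×10⁻⁷) = 4.365×10⁶ m²/s².
v = 2089 m/s = 2.089 km/s.

v ≈ 2.09 km/s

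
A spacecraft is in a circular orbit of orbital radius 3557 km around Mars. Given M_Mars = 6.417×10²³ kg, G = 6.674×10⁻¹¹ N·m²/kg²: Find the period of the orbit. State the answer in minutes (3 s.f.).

μ = GM = 6.674×10⁻¹¹ × 6.417×10²³ = 4.283×10¹³ m³/s².
r = 3557 km = 3.557×10⁶ m.
Kepler's third law: T = 2π√(r³/μ) = 2π√((3.557×10⁶)³ / 4.283×10¹³).
r³/μ = 1.051×10⁶ s², so T = 2π × 1.025×10³ = 6.441×10³ s.
Converting: 6.441×10³ s ÷ 60.00 = 107.3 minutes.

T ≈ 107 minutes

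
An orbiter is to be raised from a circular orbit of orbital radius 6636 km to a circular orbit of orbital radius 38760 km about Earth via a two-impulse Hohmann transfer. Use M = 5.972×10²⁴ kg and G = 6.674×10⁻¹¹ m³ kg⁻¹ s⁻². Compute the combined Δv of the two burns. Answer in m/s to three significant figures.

Δv_total ≈ 3850 m/s

μ = GM = 6.674×10⁻¹¹ × 5.972×10²⁴ = 3.986×10¹⁴ m³/s².
r₁ = 6636 km = 6.636×10⁶ m.
r₂ = 38760 km = 3.876×10⁷ m.
Transfer ellipse a_t = (r₁ + r₂)/2 = 2.270×10⁷ m.
At r₁: circular v_c1 = √(μ/r₁) = 7750 m/s; transfer-perigee v_p = √[μ(2/r₁ − 1/a_t)] = 10130 m/s.
Δv₁ = v_p − v_c1 = 2377 m/s.
At r₂: circular v_c2 = √(μ/r₂) = 3207 m/s; transfer-apogee v_a = √[μ(2/r₂ − 1/a_t)] = 1734 m/s.
Δv₂ = v_c2 − v_a = 1473 m/s.
Total Δv = Δv₁ + Δv₂ = 3850 m/s.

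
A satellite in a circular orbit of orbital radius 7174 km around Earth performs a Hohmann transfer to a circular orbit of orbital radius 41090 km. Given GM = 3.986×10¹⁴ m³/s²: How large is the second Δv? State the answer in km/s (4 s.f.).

Δv ≈ 1.416 km/s

r₁ = 7174 km = 7.174×10⁶ m.
r₂ = 41090 km = 4.109×10⁷ m.
Transfer ellipse a_t = (r₁ + r₂)/2 = 2.413×10⁷ m.
At r₁: circular v_c1 = √(μ/r₁) = 7454 m/s; transfer-perigee v_p = √[μ(2/r₁ − 1/a_t)] = 9727 m/s.
At r₂: circular v_c2 = √(μ/r₂) = 3115 m/s; transfer-apogee v_a = √[μ(2/r₂ − 1/a_t)] = 1698 m/s.
Δv₂ = v_c2 − v_a = 1416 m/s.
= 1.416 km/s.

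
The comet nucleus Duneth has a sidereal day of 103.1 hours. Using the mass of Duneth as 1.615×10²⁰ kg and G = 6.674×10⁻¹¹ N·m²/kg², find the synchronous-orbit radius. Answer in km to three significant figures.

r_sync ≈ 3350 km

μ = GM = 6.674×10⁻¹¹ × 1.615×10²⁰ = 1.078×10¹⁰ m³/s².
T = 103.1 hours = 3.712×10⁵ s.
A synchronous orbit has period T, so by Kepler's third law a = (μT²/4π²)^(1/3).
μT²/4π² = 1.078×10¹⁰ × (3.712×10⁵)² / 39.48 = 3.761×10¹⁹ m³.
a = 3.350×10⁶ m = 3350.5 km.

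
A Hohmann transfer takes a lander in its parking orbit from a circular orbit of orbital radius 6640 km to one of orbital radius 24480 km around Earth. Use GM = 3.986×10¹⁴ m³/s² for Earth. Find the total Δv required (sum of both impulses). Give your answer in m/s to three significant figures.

r₁ = 6640 km = 6.640×10⁶ m.
r₂ = 24480 km = 2.448×10⁷ m.
Transfer ellipse a_t = (r₁ + r₂)/2 = 1.556×10⁷ m.
At r₁: circular v_c1 = √(μ/r₁) = 7748 m/s; transfer-perigee v_p = √[μ(2/r₁ − 1/a_t)] = 9718 m/s.
Δv₁ = v_p − v_c1 = 1970 m/s.
At r₂: circular v_c2 = √(μ/r₂) = 4035 m/s; transfer-apogee v_a = √[μ(2/r₂ − 1/a_t)] = 2636 m/s.
Δv₂ = v_c2 − v_a = 1399 m/s.
Total Δv = Δv₁ + Δv₂ = 3369 m/s.

Δv_total ≈ 3370 m/s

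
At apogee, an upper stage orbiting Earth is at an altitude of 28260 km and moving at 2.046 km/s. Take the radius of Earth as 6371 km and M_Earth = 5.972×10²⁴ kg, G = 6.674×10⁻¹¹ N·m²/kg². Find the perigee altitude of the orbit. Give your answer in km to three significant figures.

perigee altitude ≈ 1330 km

μ = GM = 6.674×10⁻¹¹ × 5.972×10²⁴ = 3.986×10¹⁴ m³/s².
r_a = 6371 + 28260 = 34631 km = 3.463×10⁷ m.
Specific energy ε = v²/2 − μ/r = -9.416×10⁶ J/kg, so a = −μ/(2ε) = 2.116×10⁷ m.
The apsides satisfy r_p + r_a = 2a, so the perigee radius is 2a − r_a = 7.698×10⁶ m = 7698.0 km.
Perigee altitude = 7698.0 − 6371 = 1327.0 km.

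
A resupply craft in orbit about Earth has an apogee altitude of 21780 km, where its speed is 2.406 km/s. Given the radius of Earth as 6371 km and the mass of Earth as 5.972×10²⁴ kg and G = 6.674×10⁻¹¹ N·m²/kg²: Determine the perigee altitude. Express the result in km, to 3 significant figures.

μ = GM = 6.674×10⁻¹¹ × 5.972×10²⁴ = 3.986×10¹⁴ m³/s².
r_a = 6371 + 21780 = 28151 km = 2.815×10⁷ m.
Specific energy ε = v²/2 − μ/r = -1.126×10⁷ J/kg, so a = −μ/(2ε) = 1.769×10⁷ m.
The apsides satisfy r_p + r_a = 2a, so the perigee radius is 2a − r_a = 7.234×10⁶ m = 7233.8 km.
Perigee altitude = 7233.8 − 6371 = 862.79 km.

perigee altitude ≈ 863 km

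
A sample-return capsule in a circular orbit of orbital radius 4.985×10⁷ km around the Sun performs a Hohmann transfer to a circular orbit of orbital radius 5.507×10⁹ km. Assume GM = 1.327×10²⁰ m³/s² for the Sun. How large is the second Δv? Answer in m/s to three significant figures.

Δv ≈ 4250 m/s

r₁ = 4.985×10⁷ km = 4.985×10¹⁰ m.
r₂ = 5.507×10⁹ km = 5.507×10¹² m.
Transfer ellipse a_t = (r₁ + r₂)/2 = 2.778×10¹² m.
At r₁: circular v_c1 = √(μ/r₁) = 51590 m/s; transfer-perihelion v_p = √[μ(2/r₁ − 1/a_t)] = 72640 m/s.
At r₂: circular v_c2 = √(μ/r₂) = 4909 m/s; transfer-aphelion v_a = √[μ(2/r₂ − 1/a_t)] = 657.5 m/s.
Δv₂ = v_c2 − v_a = 4251 m/s.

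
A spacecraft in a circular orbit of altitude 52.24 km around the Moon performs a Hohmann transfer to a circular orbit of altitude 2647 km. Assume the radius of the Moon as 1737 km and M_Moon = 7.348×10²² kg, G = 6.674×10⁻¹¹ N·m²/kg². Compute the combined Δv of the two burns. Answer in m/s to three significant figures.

Δv_total ≈ 570 m/s

μ = GM = 6.674×10⁻¹¹ × 7.348×10²² = 4.904×10¹² m³/s².
r₁ = 1737 + 52.24 = 1789.2 km = 1.7892×10⁶ m.
r₂ = 1737 + 2647 = 4384.0 km = 4.3840×10⁶ m.
Transfer ellipse a_t = (r₁ + r₂)/2 = 3.087×10⁶ m.
At r₁: circular v_c1 = √(μ/r₁) = 1656 m/s; transfer-perilune v_p = √[μ(2/r₁ − 1/a_t)] = 1973 m/s.
Δv₁ = v_p − v_c1 = 317.5 m/s.
At r₂: circular v_c2 = √(μ/r₂) = 1058 m/s; transfer-apolune v_a = √[μ(2/r₂ − 1/a_t)] = 805.3 m/s.
Δv₂ = v_c2 − v_a = 252.4 m/s.
Total Δv = Δv₁ + Δv₂ = 569.9 m/s.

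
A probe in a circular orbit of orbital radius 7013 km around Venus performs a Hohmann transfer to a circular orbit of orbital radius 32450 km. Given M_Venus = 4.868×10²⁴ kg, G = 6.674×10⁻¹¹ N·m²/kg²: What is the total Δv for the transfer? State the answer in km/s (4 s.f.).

μ = GM = 6.674×10⁻¹¹ × 4.868×10²⁴ = 3.249×10¹⁴ m³/s².
r₁ = 7013 km = 7.013×10⁶ m.
r₂ = 32450 km = 3.245×10⁷ m.
Transfer ellipse a_t = (r₁ + r₂)/2 = 1.973×10⁷ m.
At r₁: circular v_c1 = √(μ/r₁) = 6806 m/s; transfer-periapsis v_p = √[μ(2/r₁ − 1/a_t)] = 8729 m/s.
Δv₁ = v_p − v_c1 = 1922 m/s.
At r₂: circular v_c2 = √(μ/r₂) = 3164 m/s; transfer-apoapsis v_a = √[μ(2/r₂ − 1/a_t)] = 1886 m/s.
Δv₂ = v_c2 − v_a = 1278 m/s.
Total Δv = Δv₁ + Δv₂ = 3200 m/s = 3.200 km/s.

Δv_total ≈ 3.200 km/s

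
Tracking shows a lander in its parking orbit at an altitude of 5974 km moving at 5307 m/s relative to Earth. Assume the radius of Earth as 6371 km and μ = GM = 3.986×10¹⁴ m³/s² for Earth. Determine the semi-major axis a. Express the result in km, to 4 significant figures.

a ≈ 10950 km

r = 6371 + 5974 = 12345 km = 1.234×10⁷ m.
Specific orbital energy ε = v²/2 − μ/r = (5307)²/2 − 3.986×10¹⁴/1.234×10⁷ = -1.821×10⁷ J/kg.
Since ε = −μ/(2a), a = −μ/(2ε) = 1.095×10⁷ m = 10947 km.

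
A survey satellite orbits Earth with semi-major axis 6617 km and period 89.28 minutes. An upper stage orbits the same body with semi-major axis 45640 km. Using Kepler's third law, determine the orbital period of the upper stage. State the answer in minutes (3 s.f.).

Kepler's third law: T² ∝ a³, so T₂ = T₁ (a₂/a₁)^(3/2).
a₂/a₁ = 6.897, (a₂/a₁)^(3/2) = 18.11.
T₂ = 89.28 × 18.11 = 1617 minutes.

T₂ ≈ 1620 minutes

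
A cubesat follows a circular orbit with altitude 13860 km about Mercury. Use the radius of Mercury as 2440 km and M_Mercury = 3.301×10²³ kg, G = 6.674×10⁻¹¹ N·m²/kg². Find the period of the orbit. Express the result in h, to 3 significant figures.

T ≈ 24.5 h

μ = GM = 6.674×10⁻¹¹ × 3.301×10²³ = 2.203×10¹³ m³/s².
r = 2440 + 13860 = 16300 km = 1.6300×10⁷ m.
Kepler's third law: T = 2π√(r³/μ) = 2π√((1.630×10⁷)³ / 2.203×10¹³).
r³/μ = 1.966×10⁸ s², so T = 2π × 1.402×10⁴ = 8.809×10⁴ s.
Converting: 8.809×10⁴ s ÷ 3600 = 24.47 h.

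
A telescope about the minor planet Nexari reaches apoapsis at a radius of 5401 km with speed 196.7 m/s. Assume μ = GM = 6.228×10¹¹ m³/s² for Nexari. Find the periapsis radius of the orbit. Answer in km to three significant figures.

periapsis radius ≈ 1090 km

r_a = 5.401×10⁶ m.
Specific energy ε = v²/2 − μ/r = -9.597×10⁴ J/kg, so a = −μ/(2ε) = 3.245×10⁶ m.
The apsides satisfy r_p + r_a = 2a, so the periapsis radius is 2a − r_a = 1.089×10⁶ m = 1088.8 km.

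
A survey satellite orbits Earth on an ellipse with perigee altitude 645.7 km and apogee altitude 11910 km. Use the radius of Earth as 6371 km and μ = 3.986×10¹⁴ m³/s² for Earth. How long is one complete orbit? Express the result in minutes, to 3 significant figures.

T ≈ 236 minutes

r_p = 6371 + 645.7 = 7016.7 km = 7.0167×10⁶ m.
r_a = 6371 + 11910 = 18281 km = 1.8281×10⁷ m.
Semi-major axis a = (r_p + r_a)/2 = (7016.7 + 18281)/2 = 12649 km = 1.265×10⁷ m.
By Kepler's third law T = 2π√(a³/μ) = 2π × 2.253×10³ = 1.416×10⁴ s.
= 236.0 minutes.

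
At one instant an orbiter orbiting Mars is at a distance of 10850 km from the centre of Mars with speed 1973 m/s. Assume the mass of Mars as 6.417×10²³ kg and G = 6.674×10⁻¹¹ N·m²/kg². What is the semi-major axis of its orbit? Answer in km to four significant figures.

μ = GM = 6.674×10⁻¹¹ × 6.417×10²³ = 4.283×10¹³ m³/s².
r = 1.085×10⁷ m.
Vis-viva rearranged: 1/a = 2/r − v²/μ = 1.843×10⁻⁷ − 9.089×10⁻⁸ = 9.344×10⁻⁸ m⁻¹.
a = 1.070×10⁷ m = 10702 km.

a ≈ 10700 km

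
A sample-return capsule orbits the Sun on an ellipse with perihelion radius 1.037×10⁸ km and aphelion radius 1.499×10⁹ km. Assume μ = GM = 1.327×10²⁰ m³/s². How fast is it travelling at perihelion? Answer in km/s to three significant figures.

Semi-major axis a = (r_p + r_a)/2 = 8.0135×10⁸ km = 8.014×10¹¹ m.
Vis-viva: v² = μ(2/r − 1/a) = 1.327×10²⁰ × (1.929×10⁻¹¹ − 1.248×10⁻¹²) = 2.394×10⁹ m²/s².
v = 48930 m/s = 48.93 km/s.

v ≈ 48.9 km/s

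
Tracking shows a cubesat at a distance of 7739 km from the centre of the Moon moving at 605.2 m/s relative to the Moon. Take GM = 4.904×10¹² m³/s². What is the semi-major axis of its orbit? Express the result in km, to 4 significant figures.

r = 7.739×10⁶ m.
Vis-viva rearranged: 1/a = 2/r − v²/μ = 2.584×10⁻⁷ − 7.469×10⁻⁸ = 1.837×10⁻⁷ m⁻¹.
a = 5.442×10⁶ m = 5442.4 km.

a ≈ 5442 km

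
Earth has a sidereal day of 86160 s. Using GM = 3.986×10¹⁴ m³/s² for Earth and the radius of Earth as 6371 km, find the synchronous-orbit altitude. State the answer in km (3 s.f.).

h_sync ≈ 35800 km

A synchronous orbit has period T, so by Kepler's third law a = (μT²/4π²)^(1/3).
μT²/4π² = 3.986×10¹⁴ × (8.616×10⁴)² / 39.48 = 7.495×10²² m³.
a = 4.216×10⁷ m = 42163 km.
Altitude h = a − R = 42163 − 6371 = 35792 km.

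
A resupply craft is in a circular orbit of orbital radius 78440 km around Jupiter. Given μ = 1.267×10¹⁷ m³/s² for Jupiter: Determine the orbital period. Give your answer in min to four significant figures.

r = 78440 km = 7.844×10⁷ m.
Kepler's third law: T = 2π√(r³/μ) = 2π√((7.844×10⁷)³ / 1.267×10¹⁷).
r³/μ = 3.809×10⁶ s², so T = 2π × 1.952×10³ = 1.226×10⁴ s.
Converting: 1.226×10⁴ s ÷ 60.00 = 204.4 min.

T ≈ 204.4 min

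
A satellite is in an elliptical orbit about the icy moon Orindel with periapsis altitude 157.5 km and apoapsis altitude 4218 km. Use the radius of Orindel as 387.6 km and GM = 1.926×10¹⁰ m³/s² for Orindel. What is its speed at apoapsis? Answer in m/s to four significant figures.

r_p = 387.6 + 157.5 = 545.10 km = 5.4510×10⁵ m.
r_a = 387.6 + 4218 = 4605.6 km = 4.6056×10⁶ m.
Semi-major axis a = (r_p + r_a)/2 = 2575.4 km = 2.575×10⁶ m.
Vis-viva: v² = μ(2/r − 1/a) = 1.926×10¹⁰ × (4.343×10⁻⁷ − 3.883×10⁻⁷) = 8.851×10² m²/s².
v = 29.75 m/s.

v ≈ 29.75 m/s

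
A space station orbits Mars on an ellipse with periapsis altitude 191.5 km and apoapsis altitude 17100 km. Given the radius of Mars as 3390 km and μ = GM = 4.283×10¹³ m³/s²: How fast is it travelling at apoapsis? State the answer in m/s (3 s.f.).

r_p = 3390 + 191.5 = 3581.5 km = 3.5815×10⁶ m.
r_a = 3390 + 17100 = 20490 km = 2.0490×10⁷ m.
Semi-major axis a = (r_p + r_a)/2 = 12036 km = 1.204×10⁷ m.
Vis-viva: v² = μ(2/r − 1/a) = 4.283×10¹³ × (9.761×10⁻⁸ − 8.309×10⁻⁸) = 6.220×10⁵ m²/s².
v = 788.7 m/s.

v ≈ 789 m/s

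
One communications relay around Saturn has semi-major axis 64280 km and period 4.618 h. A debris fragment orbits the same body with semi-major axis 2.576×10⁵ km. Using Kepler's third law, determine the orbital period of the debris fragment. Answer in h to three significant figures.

Kepler's third law: T² ∝ a³, so T₂ = T₁ (a₂/a₁)^(3/2).
a₂/a₁ = 4.007, (a₂/a₁)^(3/2) = 8.022.
T₂ = 4.618 × 8.022 = 37.05 h.

T₂ ≈ 37.0 h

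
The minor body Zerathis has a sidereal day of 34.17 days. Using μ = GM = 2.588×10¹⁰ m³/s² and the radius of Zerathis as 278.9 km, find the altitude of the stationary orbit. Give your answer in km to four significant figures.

h_sync ≈ 17600 km

T = 34.17 days = 2.952×10⁶ s.
A synchronous orbit has period T, so by Kepler's third law a = (μT²/4π²)^(1/3).
μT²/4π² = 2.588×10¹⁰ × (2.952×10⁶)² / 39.48 = 5.714×10²¹ m³.
a = 1.788×10⁷ m = 17878 km.
Altitude h = a − R = 17878 − 278.9 = 17599 km.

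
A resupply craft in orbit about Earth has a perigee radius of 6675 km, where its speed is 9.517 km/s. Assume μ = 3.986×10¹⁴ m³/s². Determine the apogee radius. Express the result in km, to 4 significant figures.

apogee radius ≈ 20950 km

r_p = 6.675×10⁶ m.
Specific energy ε = v²/2 − μ/r = -1.443×10⁷ J/kg, so a = −μ/(2ε) = 1.381×10⁷ m.
The apsides satisfy r_p + r_a = 2a, so the apogee radius is 2a − r_p = 2.095×10⁷ m = 20950 km.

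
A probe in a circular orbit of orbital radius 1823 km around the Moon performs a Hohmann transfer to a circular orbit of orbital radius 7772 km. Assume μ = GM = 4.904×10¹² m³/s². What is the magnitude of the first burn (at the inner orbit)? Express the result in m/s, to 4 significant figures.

Δv ≈ 447.4 m/s

r₁ = 1823 km = 1.823×10⁶ m.
r₂ = 7772 km = 7.772×10⁶ m.
Transfer ellipse a_t = (r₁ + r₂)/2 = 4.798×10⁶ m.
At r₁: circular v_c1 = √(μ/r₁) = 1640 m/s; transfer-perilune v_p = √[μ(2/r₁ − 1/a_t)] = 2088 m/s.
Δv₁ = v_p − v_c1 = 447.4 m/s.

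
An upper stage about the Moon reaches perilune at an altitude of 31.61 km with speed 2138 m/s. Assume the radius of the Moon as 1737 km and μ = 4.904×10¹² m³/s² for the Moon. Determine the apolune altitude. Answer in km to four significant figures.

r_p = 1737 + 31.61 = 1768.6 km = 1.769×10⁶ m.
Specific energy ε = v²/2 − μ/r = -4.873×10⁵ J/kg, so a = −μ/(2ε) = 5.032×10⁶ m.
The apsides satisfy r_p + r_a = 2a, so the apolune radius is 2a − r_p = 8.295×10⁶ m = 8295.5 km.
Apolune altitude = 8295.5 − 1737 = 6558.5 km.

apolune altitude ≈ 6558 km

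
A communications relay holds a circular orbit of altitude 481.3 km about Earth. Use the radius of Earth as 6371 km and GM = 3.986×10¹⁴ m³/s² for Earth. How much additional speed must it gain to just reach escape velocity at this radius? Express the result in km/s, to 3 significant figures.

Δv ≈ 3.16 km/s

r = 6371 + 481.3 = 6852.3 km = 6.8523×10⁶ m.
Circular speed v_c = √(μ/r) = 7627 m/s.
Escape speed v_esc = √(2μ/r) = √2 × v_c = 10790 m/s.
Δv = v_esc − v_c = 3159 m/s = 3.159 km/s.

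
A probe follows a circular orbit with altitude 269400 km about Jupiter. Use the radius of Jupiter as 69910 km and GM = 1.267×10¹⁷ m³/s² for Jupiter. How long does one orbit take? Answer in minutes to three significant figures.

r = 69910 + 269400 = 339310 km = 3.3931×10⁸ m.
Kepler's third law: T = 2π√(r³/μ) = 2π√((3.393×10⁸)³ / 1.267×10¹⁷).
r³/μ = 3.083×10⁸ s², so T = 2π × 1.756×10⁴ = 1.103×10⁵ s.
Converting: 1.103×10⁵ s ÷ 60.00 = 1839 minutes.

T ≈ 1840 minutes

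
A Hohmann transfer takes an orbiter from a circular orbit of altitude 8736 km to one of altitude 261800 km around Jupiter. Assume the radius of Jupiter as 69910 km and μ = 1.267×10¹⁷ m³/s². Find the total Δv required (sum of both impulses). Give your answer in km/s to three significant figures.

r₁ = 69910 + 8736 = 78646 km = 7.8646×10⁷ m.
r₂ = 69910 + 261800 = 331710 km = 3.3171×10⁸ m.
Transfer ellipse a_t = (r₁ + r₂)/2 = 2.052×10⁸ m.
At r₁: circular v_c1 = √(μ/r₁) = 40140 m/s; transfer-perijove v_p = √[μ(2/r₁ − 1/a_t)] = 51030 m/s.
Δv₁ = v_p − v_c1 = 10900 m/s.
At r₂: circular v_c2 = √(μ/r₂) = 19540 m/s; transfer-apojove v_a = √[μ(2/r₂ − 1/a_t)] = 12100 m/s.
Δv₂ = v_c2 − v_a = 7444 m/s.
Total Δv = Δv₁ + Δv₂ = 18340 m/s = 18.34 km/s.

Δv_total ≈ 18.3 km/s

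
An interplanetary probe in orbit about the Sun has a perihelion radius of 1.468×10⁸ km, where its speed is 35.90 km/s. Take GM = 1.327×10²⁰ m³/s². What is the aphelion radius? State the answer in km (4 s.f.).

aphelion radius ≈ 3.645×10⁸ km

r_p = 1.468×10¹¹ m.
Specific energy ε = v²/2 − μ/r = -2.595×10⁸ J/kg, so a = −μ/(2ε) = 2.556×10¹¹ m.
The apsides satisfy r_p + r_a = 2a, so the aphelion radius is 2a − r_p = 3.645×10¹¹ m = 3.6448×10⁸ km.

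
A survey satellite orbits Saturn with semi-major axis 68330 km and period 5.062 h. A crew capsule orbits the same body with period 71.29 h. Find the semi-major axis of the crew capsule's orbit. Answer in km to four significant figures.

Kepler's third law: a³ ∝ T², so a₂ = a₁ (T₂/T₁)^(2/3).
T₂/T₁ = 14.08, (T₂/T₁)^(2/3) = 5.832.
a₂ = 68330 × 5.832 = 3.985×10⁵ km.

a₂ ≈ 3.985×10⁵ km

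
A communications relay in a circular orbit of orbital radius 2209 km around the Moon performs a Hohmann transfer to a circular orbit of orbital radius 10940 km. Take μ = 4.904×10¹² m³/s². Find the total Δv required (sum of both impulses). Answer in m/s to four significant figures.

r₁ = 2209 km = 2.209×10⁶ m.
r₂ = 10940 km = 1.094×10⁷ m.
Transfer ellipse a_t = (r₁ + r₂)/2 = 6.574×10⁶ m.
At r₁: circular v_c1 = √(μ/r₁) = 1490 m/s; transfer-perilune v_p = √[μ(2/r₁ − 1/a_t)] = 1922 m/s.
Δv₁ = v_p − v_c1 = 432.0 m/s.
At r₂: circular v_c2 = √(μ/r₂) = 669.5 m/s; transfer-apolune v_a = √[μ(2/r₂ − 1/a_t)] = 388.1 m/s.
Δv₂ = v_c2 − v_a = 281.4 m/s.
Total Δv = Δv₁ + Δv₂ = 713.5 m/s.

Δv_total ≈ 713.5 m/s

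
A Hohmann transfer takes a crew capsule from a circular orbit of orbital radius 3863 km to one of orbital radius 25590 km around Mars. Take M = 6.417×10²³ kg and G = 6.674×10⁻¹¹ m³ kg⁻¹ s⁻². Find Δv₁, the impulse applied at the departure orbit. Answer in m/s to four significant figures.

μ = GM = 6.674×10⁻¹¹ × 6.417×10²³ = 4.283×10¹³ m³/s².
r₁ = 3863 km = 3.863×10⁶ m.
r₂ = 25590 km = 2.559×10⁷ m.
Transfer ellipse a_t = (r₁ + r₂)/2 = 1.473×10⁷ m.
At r₁: circular v_c1 = √(μ/r₁) = 3330 m/s; transfer-periapsis v_p = √[μ(2/r₁ − 1/a_t)] = 4389 m/s.
Δv₁ = v_p − v_c1 = 1060 m/s.

Δv ≈ 1060 m/s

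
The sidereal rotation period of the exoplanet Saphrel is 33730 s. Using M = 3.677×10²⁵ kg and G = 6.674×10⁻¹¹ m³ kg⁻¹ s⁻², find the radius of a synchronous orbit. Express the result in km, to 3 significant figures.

r_sync ≈ 41400 km

μ = GM = 6.674×10⁻¹¹ × 3.677×10²⁵ = 2.454×10¹⁵ m³/s².
A synchronous orbit has period T, so by Kepler's third law a = (μT²/4π²)^(1/3).
μT²/4π² = 2.454×10¹⁵ × (3.373×10⁴)² / 39.48 = 7.072×10²² m³.
a = 4.135×10⁷ m = 41354 km.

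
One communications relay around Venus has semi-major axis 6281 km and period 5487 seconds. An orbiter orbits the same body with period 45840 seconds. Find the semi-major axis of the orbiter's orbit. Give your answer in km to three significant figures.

a₂ ≈ 25900 km

Kepler's third law: a³ ∝ T², so a₂ = a₁ (T₂/T₁)^(2/3).
T₂/T₁ = 8.354, (T₂/T₁)^(2/3) = 4.117.
a₂ = 6281 × 4.117 = 25860 km.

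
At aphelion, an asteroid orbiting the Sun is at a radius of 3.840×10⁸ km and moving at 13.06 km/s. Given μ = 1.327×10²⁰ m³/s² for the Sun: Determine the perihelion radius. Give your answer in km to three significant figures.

perihelion radius ≈ 1.26×10⁸ km

r_a = 3.840×10¹¹ m.
Specific energy ε = v²/2 − μ/r = -2.603×10⁸ J/kg, so a = −μ/(2ε) = 2.549×10¹¹ m.
The apsides satisfy r_p + r_a = 2a, so the perihelion radius is 2a − r_a = 1.258×10¹¹ m = 1.2581×10⁸ km.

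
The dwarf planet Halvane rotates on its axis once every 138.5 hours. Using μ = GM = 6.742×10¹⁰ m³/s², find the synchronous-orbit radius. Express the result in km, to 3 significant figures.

T = 138.5 hours = 4.986×10⁵ s.
A synchronous orbit has period T, so by Kepler's third law a = (μT²/4π²)^(1/3).
μT²/4π² = 6.742×10¹⁰ × (4.986×10⁵)² / 39.48 = 4.246×10²⁰ m³.
a = 7.516×10⁶ m = 7515.8 km.

r_sync ≈ 7520 km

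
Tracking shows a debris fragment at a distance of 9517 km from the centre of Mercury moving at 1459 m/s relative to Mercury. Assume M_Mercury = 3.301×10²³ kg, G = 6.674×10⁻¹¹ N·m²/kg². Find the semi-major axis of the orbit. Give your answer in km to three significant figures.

a ≈ 8810 km

μ = GM = 6.674×10⁻¹¹ × 3.301×10²³ = 2.203×10¹³ m³/s².
r = 9.517×10⁶ m.
Vis-viva rearranged: 1/a = 2/r − v²/μ = 2.102×10⁻⁷ − 9.662×10⁻⁸ = 1.135×10⁻⁷ m⁻¹.
a = 8.808×10⁶ m = 8808.4 km.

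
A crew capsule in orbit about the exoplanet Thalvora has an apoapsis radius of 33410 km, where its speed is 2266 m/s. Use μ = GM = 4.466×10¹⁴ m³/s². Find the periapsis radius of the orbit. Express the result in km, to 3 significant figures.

r_a = 3.341×10⁷ m.
Specific energy ε = v²/2 − μ/r = -1.080×10⁷ J/kg, so a = −μ/(2ε) = 2.068×10⁷ m.
The apsides satisfy r_p + r_a = 2a, so the periapsis radius is 2a − r_a = 7.942×10⁶ m = 7942.3 km.

periapsis radius ≈ 7940 km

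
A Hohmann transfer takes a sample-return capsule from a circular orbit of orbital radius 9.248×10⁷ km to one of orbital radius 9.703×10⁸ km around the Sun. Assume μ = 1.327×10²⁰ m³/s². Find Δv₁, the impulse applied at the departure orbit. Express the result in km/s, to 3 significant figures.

r₁ = 9.248×10⁷ km = 9.248×10¹⁰ m.
r₂ = 9.703×10⁸ km = 9.703×10¹¹ m.
Transfer ellipse a_t = (r₁ + r₂)/2 = 5.314×10¹¹ m.
At r₁: circular v_c1 = √(μ/r₁) = 37880 m/s; transfer-perihelion v_p = √[μ(2/r₁ − 1/a_t)] = 51190 m/s.
Δv₁ = v_p − v_c1 = 13310 m/s.
= 13.31 km/s.

Δv ≈ 13.3 km/s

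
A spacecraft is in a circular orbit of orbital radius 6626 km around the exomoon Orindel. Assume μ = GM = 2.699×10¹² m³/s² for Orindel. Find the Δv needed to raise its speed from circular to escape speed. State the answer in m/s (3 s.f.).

r = 6626 km = 6.626×10⁶ m.
Circular speed v_c = √(μ/r) = 638.2 m/s.
Escape speed v_esc = √(2μ/r) = √2 × v_c = 902.6 m/s.
Δv = v_esc − v_c = 264.4 m/s.

Δv ≈ 264 m/s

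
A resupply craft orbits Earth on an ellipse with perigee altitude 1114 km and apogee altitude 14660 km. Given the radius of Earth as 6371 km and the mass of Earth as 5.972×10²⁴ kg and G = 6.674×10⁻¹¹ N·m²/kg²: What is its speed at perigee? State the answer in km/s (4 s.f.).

v ≈ 8.863 km/s

μ = GM = 6.674×10⁻¹¹ × 5.972×10²⁴ = 3.986×10¹⁴ m³/s².
r_p = 6371 + 1114 = 7485.0 km = 7.4850×10⁶ m.
r_a = 6371 + 14660 = 21031 km = 2.1031×10⁷ m.
Semi-major axis a = (r_p + r_a)/2 = 14258 km = 1.426×10⁷ m.
Vis-viva: v² = μ(2/r − 1/a) = 3.986×10¹⁴ × (2.672×10⁻⁷ − 7.014×10⁻⁸) = 7.854×10⁷ m²/s².
v = 8863 m/s = 8.863 km/s.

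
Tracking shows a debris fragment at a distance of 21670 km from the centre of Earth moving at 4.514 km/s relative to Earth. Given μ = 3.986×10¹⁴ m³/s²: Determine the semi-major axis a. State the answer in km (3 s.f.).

r = 2.167×10⁷ m.
Specific orbital energy ε = v²/2 − μ/r = (4514)²/2 − 3.986×10¹⁴/2.167×10⁷ = -8.206×10⁶ J/kg.
Since ε = −μ/(2a), a = −μ/(2ε) = 2.429×10⁷ m = 24287 km.

a ≈ 24300 km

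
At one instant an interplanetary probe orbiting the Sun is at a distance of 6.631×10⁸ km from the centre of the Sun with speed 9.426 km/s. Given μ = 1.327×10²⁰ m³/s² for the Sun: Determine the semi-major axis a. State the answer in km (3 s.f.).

r = 6.631×10¹¹ m.
Specific orbital energy ε = v²/2 − μ/r = (9426)²/2 − 1.327×10²⁰/6.631×10¹¹ = -1.557×10⁸ J/kg.
Since ε = −μ/(2a), a = −μ/(2ε) = 4.262×10¹¹ m = 4.2615×10⁸ km.

a ≈ 4.26×10⁸ km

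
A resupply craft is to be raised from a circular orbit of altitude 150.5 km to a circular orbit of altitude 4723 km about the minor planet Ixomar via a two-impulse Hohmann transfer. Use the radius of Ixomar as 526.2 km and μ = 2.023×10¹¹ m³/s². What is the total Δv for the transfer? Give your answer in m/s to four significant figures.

r₁ = 526.2 + 150.5 = 676.70 km = 6.7670×10⁵ m.
r₂ = 526.2 + 4723 = 5249.2 km = 5.2492×10⁶ m.
Transfer ellipse a_t = (r₁ + r₂)/2 = 2.963×10⁶ m.
At r₁: circular v_c1 = √(μ/r₁) = 546.8 m/s; transfer-periapsis v_p = √[μ(2/r₁ − 1/a_t)] = 727.8 m/s.
Δv₁ = v_p − v_c1 = 181.0 m/s.
At r₂: circular v_c2 = √(μ/r₂) = 196.3 m/s; transfer-apoapsis v_a = √[μ(2/r₂ − 1/a_t)] = 93.82 m/s.
Δv₂ = v_c2 − v_a = 102.5 m/s.
Total Δv = Δv₁ + Δv₂ = 283.5 m/s.

Δv_total ≈ 283.5 m/s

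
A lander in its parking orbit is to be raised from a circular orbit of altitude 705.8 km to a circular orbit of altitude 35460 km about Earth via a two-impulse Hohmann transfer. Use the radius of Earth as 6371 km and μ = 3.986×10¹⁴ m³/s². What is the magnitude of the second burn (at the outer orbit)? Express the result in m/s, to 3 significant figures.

Δv ≈ 1430 m/s

r₁ = 6371 + 705.8 = 7076.8 km = 7.0768×10⁶ m.
r₂ = 6371 + 35460 = 41831 km = 4.1831×10⁷ m.
Transfer ellipse a_t = (r₁ + r₂)/2 = 2.445×10⁷ m.
At r₁: circular v_c1 = √(μ/r₁) = 7505 m/s; transfer-perigee v_p = √[μ(2/r₁ − 1/a_t)] = 9816 m/s.
At r₂: circular v_c2 = √(μ/r₂) = 3087 m/s; transfer-apogee v_a = √[μ(2/r₂ − 1/a_t)] = 1661 m/s.
Δv₂ = v_c2 − v_a = 1426 m/s.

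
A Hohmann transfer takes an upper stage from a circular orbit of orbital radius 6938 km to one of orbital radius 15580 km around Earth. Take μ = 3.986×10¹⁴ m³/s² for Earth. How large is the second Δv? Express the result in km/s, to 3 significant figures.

Δv ≈ 1.09 km/s

r₁ = 6938 km = 6.938×10⁶ m.
r₂ = 15580 km = 1.558×10⁷ m.
Transfer ellipse a_t = (r₁ + r₂)/2 = 1.126×10⁷ m.
At r₁: circular v_c1 = √(μ/r₁) = 7580 m/s; transfer-perigee v_p = √[μ(2/r₁ − 1/a_t)] = 8916 m/s.
At r₂: circular v_c2 = √(μ/r₂) = 5058 m/s; transfer-apogee v_a = √[μ(2/r₂ − 1/a_t)] = 3971 m/s.
Δv₂ = v_c2 − v_a = 1088 m/s.
= 1.088 km/s.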